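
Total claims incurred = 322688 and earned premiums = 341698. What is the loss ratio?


Loss ratio = claims / premiums
= 322688 / 341698
= 0.9444


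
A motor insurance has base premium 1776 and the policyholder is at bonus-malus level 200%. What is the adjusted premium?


adjusted = base * BM_level / 100
= 1776 * 200 / 100
= 1776 * 2.0
= 3552.0


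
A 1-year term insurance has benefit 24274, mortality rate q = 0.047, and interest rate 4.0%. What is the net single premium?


NSP = benefit * q * v
v = 1/(1+i) = 0.961538
NSP = 24274 * 0.047 * 0.961538
= 1096.9981


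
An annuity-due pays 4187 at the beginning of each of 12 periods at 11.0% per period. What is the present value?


PV_due = PMT * (1-(1+i)^(-n))/i * (1+i)
PV_immediate = 27183.4952
PV_due = 27183.4952 * 1.11
= 30173.6797


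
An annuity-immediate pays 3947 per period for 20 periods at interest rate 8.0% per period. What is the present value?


PV = PMT * (1 - (1+i)^(-n)) / i
= 3947 * (1 - (1+0.08)^(-20)) / 0.08
= 3947 * (1 - 0.214548) / 0.08
= 3947 * 9.818147
= 38752.2278


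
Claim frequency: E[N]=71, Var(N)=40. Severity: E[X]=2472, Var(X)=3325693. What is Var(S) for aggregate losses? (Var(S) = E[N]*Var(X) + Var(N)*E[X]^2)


Var(S) = E[N]*Var(X) + Var(N)*E[X]^2
= 71*3325693 + 40*2472^2
= 236124203 + 244431360
= 4.8056e+08


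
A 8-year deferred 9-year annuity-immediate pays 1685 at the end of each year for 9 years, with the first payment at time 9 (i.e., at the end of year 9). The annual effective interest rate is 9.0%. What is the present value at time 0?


PV at time 8 of the 9-year annuity-immediate:
a_n = 1685 * (1-(1+0.09)^(-9))/0.09 = 10101.991
Discount back 8 years to time 0:
PV = 10101.991 * (1+0.09)^(-8)
= 10101.991 * 0.501866
= 5069.8486


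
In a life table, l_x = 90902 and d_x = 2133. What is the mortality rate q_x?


q_x = d_x / l_x
= 2133 / 90902
= 0.0235


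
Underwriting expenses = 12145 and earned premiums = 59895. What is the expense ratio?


Expense ratio = expenses / premiums
= 12145 / 59895
= 0.2028


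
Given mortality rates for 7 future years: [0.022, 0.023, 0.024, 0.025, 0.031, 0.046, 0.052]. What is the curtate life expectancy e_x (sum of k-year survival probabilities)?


e_x = sum_{k=1}^{n} k_p_x
k_p_x values:
  1_p_x = 0.978
  2_p_x = 0.955506
  3_p_x = 0.932574
  4_p_x = 0.90926
  5_p_x = 0.881072
  6_p_x = 0.840543
  7_p_x = 0.796835
e_x = 6.2938


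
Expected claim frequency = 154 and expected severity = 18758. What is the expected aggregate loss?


E[S] = E[N] * E[X]
= 154 * 18758
= 2.8887e+06


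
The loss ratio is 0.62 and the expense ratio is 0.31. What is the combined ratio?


Combined ratio = loss ratio + expense ratio
= 0.62 + 0.31
= 0.93


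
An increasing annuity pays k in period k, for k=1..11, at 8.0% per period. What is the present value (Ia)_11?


(Ia)_n = sum_{k=1}^{n} k * v^k, v = 1/(1+i)
v = 0.925926
Sum computed term by term:
(Ia)_11 = 37.4046


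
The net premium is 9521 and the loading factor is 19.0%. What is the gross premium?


Gross = net * (1 + loading)
= 9521 * (1 + 0.19)
= 9521 * 1.19
= 11329.99


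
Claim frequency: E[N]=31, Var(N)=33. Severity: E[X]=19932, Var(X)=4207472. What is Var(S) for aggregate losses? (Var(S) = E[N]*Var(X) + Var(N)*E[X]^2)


Var(S) = E[N]*Var(X) + Var(N)*E[X]^2
= 31*4207472 + 33*19932^2
= 130431632 + 13110392592
= 1.3241e+10


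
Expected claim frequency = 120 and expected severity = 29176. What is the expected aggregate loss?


E[S] = E[N] * E[X]
= 120 * 29176
= 3.5011e+06


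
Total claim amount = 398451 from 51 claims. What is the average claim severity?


severity = total / number
= 398451 / 51
= 7812.7647


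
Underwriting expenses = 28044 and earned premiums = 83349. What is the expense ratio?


Expense ratio = expenses / premiums
= 28044 / 83349
= 0.3365


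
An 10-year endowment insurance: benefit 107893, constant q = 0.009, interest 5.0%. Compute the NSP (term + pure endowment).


Term component = 7227.7097
Pure endowment = 10_p_x * v^10 * benefit = 0.913559 * 0.613913 * 107893 = 60511.3474
NSP = 67739.0571


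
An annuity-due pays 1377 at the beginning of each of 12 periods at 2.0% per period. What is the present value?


PV_due = PMT * (1-(1+i)^(-n))/i * (1+i)
PV_immediate = 14562.2449
PV_due = 14562.2449 * 1.02
= 14853.4898


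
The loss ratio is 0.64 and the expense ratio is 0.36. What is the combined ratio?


Combined ratio = loss ratio + expense ratio
= 0.64 + 0.36
= 1.0


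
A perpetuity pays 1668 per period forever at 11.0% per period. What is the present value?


PV = PMT / i
= 1668 / 0.11
= 15163.6364


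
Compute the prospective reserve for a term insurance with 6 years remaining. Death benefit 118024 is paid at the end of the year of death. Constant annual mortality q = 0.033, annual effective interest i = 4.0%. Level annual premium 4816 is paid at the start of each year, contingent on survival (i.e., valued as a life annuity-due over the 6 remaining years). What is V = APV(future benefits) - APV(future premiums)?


v = 1/(1+i) = 0.961538
APV(future benefits) per unit = sum_{k=0}^{5} k_p_x * q * v^(k+1) = 0.159942
APV(future benefits) = 118024 * 0.159942 = 18877.0495
Life annuity-due factor ä_{x:6} = sum_{k=0}^{5} k_p_x * v^k = 5.040611
APV(future premiums) = 4816 * 5.040611 = 24275.5826
V = 18877.0495 - 24275.5826
= -5398.5332


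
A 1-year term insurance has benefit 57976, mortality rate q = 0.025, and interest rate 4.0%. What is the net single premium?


NSP = benefit * q * v
v = 1/(1+i) = 0.961538
NSP = 57976 * 0.025 * 0.961538
= 1393.6538


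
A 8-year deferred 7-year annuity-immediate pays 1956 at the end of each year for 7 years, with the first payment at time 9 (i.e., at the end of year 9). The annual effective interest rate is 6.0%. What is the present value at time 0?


PV at time 8 of the 7-year annuity-immediate:
a_n = 1956 * (1-(1+0.06)^(-7))/0.06 = 10919.1381
Discount back 8 years to time 0:
PV = 10919.1381 * (1+0.06)^(-8)
= 10919.1381 * 0.627412
= 6850.8023


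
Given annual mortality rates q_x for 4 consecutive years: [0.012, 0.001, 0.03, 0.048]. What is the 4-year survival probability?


p_k = 1 - q_k for each year
Survival = product of (1 - q_k)
= 0.988 * 0.999 * 0.97 * 0.952
= 0.9114


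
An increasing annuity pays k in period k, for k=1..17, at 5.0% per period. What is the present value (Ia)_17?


(Ia)_n = sum_{k=1}^{n} k * v^k, v = 1/(1+i)
v = 0.952381
Sum computed term by term:
(Ia)_17 = 88.4145


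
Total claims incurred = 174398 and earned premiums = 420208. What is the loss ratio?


Loss ratio = claims / premiums
= 174398 / 420208
= 0.415


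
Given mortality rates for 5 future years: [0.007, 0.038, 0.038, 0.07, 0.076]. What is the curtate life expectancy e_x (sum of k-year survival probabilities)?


e_x = sum_{k=1}^{n} k_p_x
k_p_x values:
  1_p_x = 0.993
  2_p_x = 0.955266
  3_p_x = 0.918966
  4_p_x = 0.854638
  5_p_x = 0.789686
e_x = 4.5116


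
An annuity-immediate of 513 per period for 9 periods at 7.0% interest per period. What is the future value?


FV = PMT * ((1+i)^n - 1) / i
= 513 * ((1.07)^9 - 1) / 0.07
= 513 * (1.838459 - 1) / 0.07
= 6144.7082


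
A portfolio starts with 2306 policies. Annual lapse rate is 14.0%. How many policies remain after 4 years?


remaining = initial * (1 - lapse)^years
= 2306 * (1 - 0.14)^4
= 2306 * 0.547008
= 1261.4008


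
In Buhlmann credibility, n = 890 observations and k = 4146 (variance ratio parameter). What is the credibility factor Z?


Z = n / (n + k)
= 890 / (890 + 4146)
= 890 / 5036
= 0.1767


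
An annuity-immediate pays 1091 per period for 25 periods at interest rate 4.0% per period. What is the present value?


PV = PMT * (1 - (1+i)^(-n)) / i
= 1091 * (1 - (1+0.04)^(-25)) / 0.04
= 1091 * (1 - 0.375117) / 0.04
= 1091 * 15.62208
= 17043.6892


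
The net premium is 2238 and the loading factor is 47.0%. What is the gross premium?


Gross = net * (1 + loading)
= 2238 * (1 + 0.47)
= 2238 * 1.47
= 3289.86


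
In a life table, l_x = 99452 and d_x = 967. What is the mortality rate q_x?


q_x = d_x / l_x
= 967 / 99452
= 0.0097


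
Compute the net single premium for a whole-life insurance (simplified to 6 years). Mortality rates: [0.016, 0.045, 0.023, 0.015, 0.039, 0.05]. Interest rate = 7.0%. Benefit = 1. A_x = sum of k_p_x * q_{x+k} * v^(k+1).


v = 0.934579
Year 0: k_p_x=1.0, q=0.016, term=0.014953
Year 1: k_p_x=0.984, q=0.045, term=0.038676
Year 2: k_p_x=0.93972, q=0.023, term=0.017643
Year 3: k_p_x=0.918106, q=0.015, term=0.010506
Year 4: k_p_x=0.904335, q=0.039, term=0.025146
Year 5: k_p_x=0.869066, q=0.05, term=0.028955
A_x = 0.1359


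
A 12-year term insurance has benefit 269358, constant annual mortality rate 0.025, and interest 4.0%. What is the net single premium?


NSP = benefit * sum_{k=0}^{n-1} k_p_x * q * v^(k+1)
With constant q=0.025, v=0.961538
Sum = 0.207326
NSP = 269358 * 0.207326
= 55845.0007


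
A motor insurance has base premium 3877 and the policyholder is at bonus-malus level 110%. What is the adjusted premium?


adjusted = base * BM_level / 100
= 3877 * 110 / 100
= 3877 * 1.1
= 4264.7


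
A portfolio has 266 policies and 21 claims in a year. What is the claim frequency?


frequency = claims / policies
= 21 / 266
= 0.0789


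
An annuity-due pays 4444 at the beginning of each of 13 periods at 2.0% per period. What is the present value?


PV_due = PMT * (1-(1+i)^(-n))/i * (1+i)
PV_immediate = 50432.1729
PV_due = 50432.1729 * 1.02
= 51440.8164


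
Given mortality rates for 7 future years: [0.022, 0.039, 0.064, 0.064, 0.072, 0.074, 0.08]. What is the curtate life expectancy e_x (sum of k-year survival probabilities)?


e_x = sum_{k=1}^{n} k_p_x
k_p_x values:
  1_p_x = 0.978
  2_p_x = 0.939858
  3_p_x = 0.879707
  4_p_x = 0.823406
  5_p_x = 0.764121
  6_p_x = 0.707576
  7_p_x = 0.65097
e_x = 5.7436


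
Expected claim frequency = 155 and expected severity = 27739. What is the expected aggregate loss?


E[S] = E[N] * E[X]
= 155 * 27739
= 4.2995e+06


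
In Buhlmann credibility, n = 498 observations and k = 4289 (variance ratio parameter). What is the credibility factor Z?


Z = n / (n + k)
= 498 / (498 + 4289)
= 498 / 4787
= 0.104


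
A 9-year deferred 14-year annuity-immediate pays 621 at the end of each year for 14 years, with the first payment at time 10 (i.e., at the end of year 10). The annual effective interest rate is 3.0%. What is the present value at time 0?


PV at time 9 of the 14-year annuity-immediate:
a_n = 621 * (1-(1+0.03)^(-14))/0.03 = 7014.8614
Discount back 9 years to time 0:
PV = 7014.8614 * (1+0.03)^(-9)
= 7014.8614 * 0.766417
= 5376.3072


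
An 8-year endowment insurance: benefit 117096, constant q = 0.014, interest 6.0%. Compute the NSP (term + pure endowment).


Term component = 9736.5806
Pure endowment = 8_p_x * v^8 * benefit = 0.893337 * 0.627412 * 117096 = 65631.217
NSP = 75367.7975


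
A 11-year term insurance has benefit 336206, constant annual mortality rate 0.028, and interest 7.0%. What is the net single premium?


NSP = benefit * sum_{k=0}^{n-1} k_p_x * q * v^(k+1)
With constant q=0.028, v=0.934579
Sum = 0.186394
NSP = 336206 * 0.186394
= 62666.677


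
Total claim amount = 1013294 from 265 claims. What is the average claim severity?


severity = total / number
= 1013294 / 265
= 3823.7509


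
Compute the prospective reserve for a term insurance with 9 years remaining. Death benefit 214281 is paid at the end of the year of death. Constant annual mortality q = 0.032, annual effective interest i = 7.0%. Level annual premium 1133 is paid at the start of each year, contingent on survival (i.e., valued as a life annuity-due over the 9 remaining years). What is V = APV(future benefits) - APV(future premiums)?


v = 1/(1+i) = 0.934579
APV(future benefits) per unit = sum_{k=0}^{8} k_p_x * q * v^(k+1) = 0.186383
APV(future benefits) = 214281 * 0.186383 = 39938.2926
Life annuity-due factor ä_{x:9} = sum_{k=0}^{8} k_p_x * v^k = 6.232175
APV(future premiums) = 1133 * 6.232175 = 7061.0541
V = 39938.2926 - 7061.0541
= 32877.2385


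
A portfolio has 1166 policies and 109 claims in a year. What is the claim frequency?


frequency = claims / policies
= 109 / 1166
= 0.0935


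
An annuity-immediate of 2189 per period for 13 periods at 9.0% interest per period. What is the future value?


FV = PMT * ((1+i)^n - 1) / i
= 2189 * ((1.09)^13 - 1) / 0.09
= 2189 * (3.065805 - 1) / 0.09
= 50244.9588


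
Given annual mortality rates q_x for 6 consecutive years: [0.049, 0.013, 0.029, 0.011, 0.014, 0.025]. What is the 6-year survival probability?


p_k = 1 - q_k for each year
Survival = product of (1 - q_k)
= 0.951 * 0.987 * 0.971 * 0.989 * 0.986 * 0.975
= 0.8666


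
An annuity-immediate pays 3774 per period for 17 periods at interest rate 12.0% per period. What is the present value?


PV = PMT * (1 - (1+i)^(-n)) / i
= 3774 * (1 - (1+0.12)^(-17)) / 0.12
= 3774 * (1 - 0.145644) / 0.12
= 3774 * 7.11963
= 26869.4855


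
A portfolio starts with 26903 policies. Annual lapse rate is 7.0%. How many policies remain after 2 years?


remaining = initial * (1 - lapse)^years
= 26903 * (1 - 0.07)^2
= 26903 * 0.8649
= 23268.4047


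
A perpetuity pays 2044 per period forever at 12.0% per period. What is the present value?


PV = PMT / i
= 2044 / 0.12
= 17033.3333


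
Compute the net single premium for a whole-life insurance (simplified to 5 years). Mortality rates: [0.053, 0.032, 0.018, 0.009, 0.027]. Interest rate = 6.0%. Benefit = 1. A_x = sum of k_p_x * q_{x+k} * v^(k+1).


v = 0.943396
Year 0: k_p_x=1.0, q=0.053, term=0.05
Year 1: k_p_x=0.947, q=0.032, term=0.02697
Year 2: k_p_x=0.916696, q=0.018, term=0.013854
Year 3: k_p_x=0.900195, q=0.009, term=0.006417
Year 4: k_p_x=0.892094, q=0.027, term=0.017999
A_x = 0.1152


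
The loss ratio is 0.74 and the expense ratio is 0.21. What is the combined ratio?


Combined ratio = loss ratio + expense ratio
= 0.74 + 0.21
= 0.95


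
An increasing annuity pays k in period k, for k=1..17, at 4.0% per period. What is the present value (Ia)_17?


(Ia)_n = sum_{k=1}^{n} k * v^k, v = 1/(1+i)
v = 0.961538
Sum computed term by term:
(Ia)_17 = 98.1238


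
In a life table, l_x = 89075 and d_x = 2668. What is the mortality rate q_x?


q_x = d_x / l_x
= 2668 / 89075
= 0.03


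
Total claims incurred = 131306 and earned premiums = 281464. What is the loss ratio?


Loss ratio = claims / premiums
= 131306 / 281464
= 0.4665


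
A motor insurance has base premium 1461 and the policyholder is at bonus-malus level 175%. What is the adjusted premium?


adjusted = base * BM_level / 100
= 1461 * 175 / 100
= 1461 * 1.75
= 2556.75


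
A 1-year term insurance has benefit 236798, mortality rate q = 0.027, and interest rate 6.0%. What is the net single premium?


NSP = benefit * q * v
v = 1/(1+i) = 0.943396
NSP = 236798 * 0.027 * 0.943396
= 6031.6472


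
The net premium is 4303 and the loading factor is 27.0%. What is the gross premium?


Gross = net * (1 + loading)
= 4303 * (1 + 0.27)
= 4303 * 1.27
= 5464.81


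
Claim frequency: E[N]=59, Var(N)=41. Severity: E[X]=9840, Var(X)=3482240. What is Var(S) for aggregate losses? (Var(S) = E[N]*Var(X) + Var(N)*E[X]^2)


Var(S) = E[N]*Var(X) + Var(N)*E[X]^2
= 59*3482240 + 41*9840^2
= 205452160 + 3969849600
= 4.1753e+09


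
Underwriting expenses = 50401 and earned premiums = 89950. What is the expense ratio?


Expense ratio = expenses / premiums
= 50401 / 89950
= 0.5603


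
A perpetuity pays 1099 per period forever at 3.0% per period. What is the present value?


PV = PMT / i
= 1099 / 0.03
= 36633.3333


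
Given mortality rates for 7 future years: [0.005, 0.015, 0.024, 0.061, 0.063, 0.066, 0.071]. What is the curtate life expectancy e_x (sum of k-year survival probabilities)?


e_x = sum_{k=1}^{n} k_p_x
k_p_x values:
  1_p_x = 0.995
  2_p_x = 0.980075
  3_p_x = 0.956553
  4_p_x = 0.898203
  5_p_x = 0.841617
  6_p_x = 0.78607
  7_p_x = 0.730259
e_x = 6.1878


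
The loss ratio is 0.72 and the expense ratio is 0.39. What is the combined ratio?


Combined ratio = loss ratio + expense ratio
= 0.72 + 0.39
= 1.11


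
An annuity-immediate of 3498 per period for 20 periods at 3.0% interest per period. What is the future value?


FV = PMT * ((1+i)^n - 1) / i
= 3498 * ((1.03)^20 - 1) / 0.03
= 3498 * (1.806111 - 1) / 0.03
= 93992.57


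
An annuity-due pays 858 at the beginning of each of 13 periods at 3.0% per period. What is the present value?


PV_due = PMT * (1-(1+i)^(-n))/i * (1+i)
PV_immediate = 9124.7917
PV_due = 9124.7917 * 1.03
= 9398.5354


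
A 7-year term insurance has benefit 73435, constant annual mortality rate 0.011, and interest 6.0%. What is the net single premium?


NSP = benefit * sum_{k=0}^{n-1} k_p_x * q * v^(k+1)
With constant q=0.011, v=0.943396
Sum = 0.059569
NSP = 73435 * 0.059569
= 4374.4745


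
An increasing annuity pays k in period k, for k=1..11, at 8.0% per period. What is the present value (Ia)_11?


(Ia)_n = sum_{k=1}^{n} k * v^k, v = 1/(1+i)
v = 0.925926
Sum computed term by term:
(Ia)_11 = 37.4046


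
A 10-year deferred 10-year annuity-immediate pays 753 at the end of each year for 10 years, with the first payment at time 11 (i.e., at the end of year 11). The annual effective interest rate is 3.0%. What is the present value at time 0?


PV at time 10 of the 10-year annuity-immediate:
a_n = 753 * (1-(1+0.03)^(-10))/0.03 = 6423.2427
Discount back 10 years to time 0:
PV = 6423.2427 * (1+0.03)^(-10)
= 6423.2427 * 0.744094
= 4779.4958


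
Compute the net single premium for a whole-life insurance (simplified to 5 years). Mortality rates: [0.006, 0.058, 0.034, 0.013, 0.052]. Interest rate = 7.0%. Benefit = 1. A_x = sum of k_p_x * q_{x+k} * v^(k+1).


v = 0.934579
Year 0: k_p_x=1.0, q=0.006, term=0.005607
Year 1: k_p_x=0.994, q=0.058, term=0.050355
Year 2: k_p_x=0.936348, q=0.034, term=0.025988
Year 3: k_p_x=0.904512, q=0.013, term=0.008971
Year 4: k_p_x=0.892754, q=0.052, term=0.033099
A_x = 0.124


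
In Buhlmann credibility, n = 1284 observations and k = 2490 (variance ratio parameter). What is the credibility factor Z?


Z = n / (n + k)
= 1284 / (1284 + 2490)
= 1284 / 3774
= 0.3402


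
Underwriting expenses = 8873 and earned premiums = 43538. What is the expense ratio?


Expense ratio = expenses / premiums
= 8873 / 43538
= 0.2038


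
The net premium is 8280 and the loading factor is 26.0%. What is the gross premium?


Gross = net * (1 + loading)
= 8280 * (1 + 0.26)
= 8280 * 1.26
= 10432.8


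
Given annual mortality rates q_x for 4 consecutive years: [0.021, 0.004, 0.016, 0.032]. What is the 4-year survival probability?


p_k = 1 - q_k for each year
Survival = product of (1 - q_k)
= 0.979 * 0.996 * 0.984 * 0.968
= 0.9288


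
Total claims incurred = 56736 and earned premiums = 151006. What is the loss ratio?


Loss ratio = claims / premiums
= 56736 / 151006
= 0.3757


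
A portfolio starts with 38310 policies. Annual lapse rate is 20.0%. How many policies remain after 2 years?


remaining = initial * (1 - lapse)^years
= 38310 * (1 - 0.2)^2
= 38310 * 0.64
= 24518.4


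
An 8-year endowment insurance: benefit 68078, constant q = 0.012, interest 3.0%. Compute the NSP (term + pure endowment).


Term component = 5509.7745
Pure endowment = 8_p_x * v^8 * benefit = 0.907937 * 0.789409 * 68078 = 48793.7894
NSP = 54303.5639


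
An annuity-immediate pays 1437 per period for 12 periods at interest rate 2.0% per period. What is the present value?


PV = PMT * (1 - (1+i)^(-n)) / i
= 1437 * (1 - (1+0.02)^(-12)) / 0.02
= 1437 * (1 - 0.788493) / 0.02
= 1437 * 10.575341
= 15196.7653


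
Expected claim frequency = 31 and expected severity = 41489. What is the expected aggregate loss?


E[S] = E[N] * E[X]
= 31 * 41489
= 1.2862e+06


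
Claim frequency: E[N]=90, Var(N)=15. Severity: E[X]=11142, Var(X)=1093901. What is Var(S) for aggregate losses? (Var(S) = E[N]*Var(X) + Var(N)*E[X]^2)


Var(S) = E[N]*Var(X) + Var(N)*E[X]^2
= 90*1093901 + 15*11142^2
= 98451090 + 1862162460
= 1.9606e+09


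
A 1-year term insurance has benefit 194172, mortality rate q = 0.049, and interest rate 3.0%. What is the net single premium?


NSP = benefit * q * v
v = 1/(1+i) = 0.970874
NSP = 194172 * 0.049 * 0.970874
= 9237.3087


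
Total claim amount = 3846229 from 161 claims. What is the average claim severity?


severity = total / number
= 3846229 / 161
= 23889.6211


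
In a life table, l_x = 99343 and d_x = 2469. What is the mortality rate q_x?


q_x = d_x / l_x
= 2469 / 99343
= 0.0249


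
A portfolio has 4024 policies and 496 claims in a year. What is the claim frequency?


frequency = claims / policies
= 496 / 4024
= 0.1233


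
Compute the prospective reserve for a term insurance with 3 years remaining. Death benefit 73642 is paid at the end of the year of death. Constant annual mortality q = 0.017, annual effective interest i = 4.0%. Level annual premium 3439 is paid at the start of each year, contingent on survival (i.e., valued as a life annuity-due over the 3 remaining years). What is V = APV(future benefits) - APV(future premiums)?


v = 1/(1+i) = 0.961538
APV(future benefits) per unit = sum_{k=0}^{2} k_p_x * q * v^(k+1) = 0.0464
APV(future benefits) = 73642 * 0.0464 = 3416.9799
Life annuity-due factor ä_{x:3} = sum_{k=0}^{2} k_p_x * v^k = 2.838581
APV(future premiums) = 3439 * 2.838581 = 9761.8794
V = 3416.9799 - 9761.8794
= -6344.8995


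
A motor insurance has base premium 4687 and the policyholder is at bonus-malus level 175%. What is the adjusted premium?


adjusted = base * BM_level / 100
= 4687 * 175 / 100
= 4687 * 1.75
= 8202.25


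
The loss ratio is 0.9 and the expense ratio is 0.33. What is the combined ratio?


Combined ratio = loss ratio + expense ratio
= 0.9 + 0.33
= 1.23


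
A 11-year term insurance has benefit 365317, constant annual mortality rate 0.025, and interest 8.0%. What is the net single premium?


NSP = benefit * sum_{k=0}^{n-1} k_p_x * q * v^(k+1)
With constant q=0.025, v=0.925926
Sum = 0.160802
NSP = 365317 * 0.160802
= 58743.7907


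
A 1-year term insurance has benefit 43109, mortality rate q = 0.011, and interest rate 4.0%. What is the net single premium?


NSP = benefit * q * v
v = 1/(1+i) = 0.961538
NSP = 43109 * 0.011 * 0.961538
= 455.9606


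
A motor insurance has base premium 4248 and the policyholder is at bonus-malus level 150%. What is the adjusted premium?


adjusted = base * BM_level / 100
= 4248 * 150 / 100
= 4248 * 1.5
= 6372.0


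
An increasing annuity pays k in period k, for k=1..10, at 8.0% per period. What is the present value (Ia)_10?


(Ia)_n = sum_{k=1}^{n} k * v^k, v = 1/(1+i)
v = 0.925926
Sum computed term by term:
(Ia)_10 = 32.6869


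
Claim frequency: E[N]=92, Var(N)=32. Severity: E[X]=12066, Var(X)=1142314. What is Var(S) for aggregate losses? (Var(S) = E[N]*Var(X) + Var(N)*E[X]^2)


Var(S) = E[N]*Var(X) + Var(N)*E[X]^2
= 92*1142314 + 32*12066^2
= 105092888 + 4658827392
= 4.7639e+09


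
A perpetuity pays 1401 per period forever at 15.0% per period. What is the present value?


PV = PMT / i
= 1401 / 0.15
= 9340.0


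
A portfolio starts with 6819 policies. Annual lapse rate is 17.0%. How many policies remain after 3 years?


remaining = initial * (1 - lapse)^years
= 6819 * (1 - 0.17)^3
= 6819 * 0.571787
= 3899.0156


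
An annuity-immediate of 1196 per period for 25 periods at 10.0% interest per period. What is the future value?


FV = PMT * ((1+i)^n - 1) / i
= 1196 * ((1.1)^25 - 1) / 0.1
= 1196 * (10.834706 - 1) / 0.1
= 117623.0831


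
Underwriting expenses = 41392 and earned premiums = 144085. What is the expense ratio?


Expense ratio = expenses / premiums
= 41392 / 144085
= 0.2873


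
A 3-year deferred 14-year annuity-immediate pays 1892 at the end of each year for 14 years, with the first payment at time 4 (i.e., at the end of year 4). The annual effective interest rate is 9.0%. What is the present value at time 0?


PV at time 3 of the 14-year annuity-immediate:
a_n = 1892 * (1-(1+0.09)^(-14))/0.09 = 14731.3965
Discount back 3 years to time 0:
PV = 14731.3965 * (1+0.09)^(-3)
= 14731.3965 * 0.772183
= 11375.341


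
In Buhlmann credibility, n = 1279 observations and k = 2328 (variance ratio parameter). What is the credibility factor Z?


Z = n / (n + k)
= 1279 / (1279 + 2328)
= 1279 / 3607
= 0.3546


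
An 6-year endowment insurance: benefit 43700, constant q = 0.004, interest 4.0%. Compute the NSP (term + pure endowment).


Term component = 907.6266
Pure endowment = 6_p_x * v^6 * benefit = 0.976239 * 0.790315 * 43700 = 33716.1076
NSP = 34623.7342


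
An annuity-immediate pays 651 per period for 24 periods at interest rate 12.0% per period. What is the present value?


PV = PMT * (1 - (1+i)^(-n)) / i
= 651 * (1 - (1+0.12)^(-24)) / 0.12
= 651 * (1 - 0.065882) / 0.12
= 651 * 7.784316
= 5067.5896


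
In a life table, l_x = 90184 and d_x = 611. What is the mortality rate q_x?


q_x = d_x / l_x
= 611 / 90184
= 0.0068


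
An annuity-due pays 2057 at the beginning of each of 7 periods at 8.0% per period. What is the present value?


PV_due = PMT * (1-(1+i)^(-n))/i * (1+i)
PV_immediate = 10709.5032
PV_due = 10709.5032 * 1.08
= 11566.2635


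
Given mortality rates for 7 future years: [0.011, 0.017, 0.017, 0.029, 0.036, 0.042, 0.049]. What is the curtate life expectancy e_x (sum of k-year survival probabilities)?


e_x = sum_{k=1}^{n} k_p_x
k_p_x values:
  1_p_x = 0.989
  2_p_x = 0.972187
  3_p_x = 0.95566
  4_p_x = 0.927946
  5_p_x = 0.89454
  6_p_x = 0.856969
  7_p_x = 0.814977
e_x = 6.4113


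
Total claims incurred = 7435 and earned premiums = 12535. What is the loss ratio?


Loss ratio = claims / premiums
= 7435 / 12535
= 0.5931


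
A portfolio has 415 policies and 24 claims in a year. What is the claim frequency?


frequency = claims / policies
= 24 / 415
= 0.0578


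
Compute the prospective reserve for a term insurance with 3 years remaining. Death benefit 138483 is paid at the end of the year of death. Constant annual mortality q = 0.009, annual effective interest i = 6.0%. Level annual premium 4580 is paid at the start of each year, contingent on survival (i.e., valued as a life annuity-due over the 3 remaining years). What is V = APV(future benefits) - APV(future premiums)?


v = 1/(1+i) = 0.943396
APV(future benefits) per unit = sum_{k=0}^{2} k_p_x * q * v^(k+1) = 0.02385
APV(future benefits) = 138483 * 0.02385 = 3302.7658
Life annuity-due factor ä_{x:3} = sum_{k=0}^{2} k_p_x * v^k = 2.808954
APV(future premiums) = 4580 * 2.808954 = 12865.0105
V = 3302.7658 - 12865.0105
= -9562.2447


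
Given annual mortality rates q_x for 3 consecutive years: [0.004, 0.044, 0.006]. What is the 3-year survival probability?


p_k = 1 - q_k for each year
Survival = product of (1 - q_k)
= 0.996 * 0.956 * 0.994
= 0.9465


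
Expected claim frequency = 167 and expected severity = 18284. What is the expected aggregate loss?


E[S] = E[N] * E[X]
= 167 * 18284
= 3.0534e+06


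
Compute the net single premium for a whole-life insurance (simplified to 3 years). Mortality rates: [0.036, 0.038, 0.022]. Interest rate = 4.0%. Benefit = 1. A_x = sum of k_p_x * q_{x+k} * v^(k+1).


v = 0.961538
Year 0: k_p_x=1.0, q=0.036, term=0.034615
Year 1: k_p_x=0.964, q=0.038, term=0.033868
Year 2: k_p_x=0.927368, q=0.022, term=0.018137
A_x = 0.0866


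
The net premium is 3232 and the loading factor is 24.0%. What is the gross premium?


Gross = net * (1 + loading)
= 3232 * (1 + 0.24)
= 3232 * 1.24
= 4007.68


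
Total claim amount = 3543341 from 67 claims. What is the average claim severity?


severity = total / number
= 3543341 / 67
= 52885.6866


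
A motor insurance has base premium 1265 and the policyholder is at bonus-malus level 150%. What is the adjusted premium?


adjusted = base * BM_level / 100
= 1265 * 150 / 100
= 1265 * 1.5
= 1897.5


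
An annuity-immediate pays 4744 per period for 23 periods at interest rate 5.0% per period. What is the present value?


PV = PMT * (1 - (1+i)^(-n)) / i
= 4744 * (1 - (1+0.05)^(-23)) / 0.05
= 4744 * (1 - 0.325571) / 0.05
= 4744 * 13.488574
= 63989.7945


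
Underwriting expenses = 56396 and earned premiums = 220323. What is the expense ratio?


Expense ratio = expenses / premiums
= 56396 / 220323
= 0.256


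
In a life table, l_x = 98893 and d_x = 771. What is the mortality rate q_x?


q_x = d_x / l_x
= 771 / 98893
= 0.0078


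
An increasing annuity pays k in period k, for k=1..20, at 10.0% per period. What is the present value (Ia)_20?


(Ia)_n = sum_{k=1}^{n} k * v^k, v = 1/(1+i)
v = 0.909091
Sum computed term by term:
(Ia)_20 = 63.9205


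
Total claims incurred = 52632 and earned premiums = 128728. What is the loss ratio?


Loss ratio = claims / premiums
= 52632 / 128728
= 0.4089


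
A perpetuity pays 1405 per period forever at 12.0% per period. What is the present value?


PV = PMT / i
= 1405 / 0.12
= 11708.3333


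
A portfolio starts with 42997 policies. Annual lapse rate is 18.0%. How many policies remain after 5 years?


remaining = initial * (1 - lapse)^years
= 42997 * (1 - 0.18)^5
= 42997 * 0.37074
= 15940.701


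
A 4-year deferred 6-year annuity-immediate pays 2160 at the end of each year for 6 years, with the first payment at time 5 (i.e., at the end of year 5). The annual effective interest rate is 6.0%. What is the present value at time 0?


PV at time 4 of the 6-year annuity-immediate:
a_n = 2160 * (1-(1+0.06)^(-6))/0.06 = 10621.4205
Discount back 4 years to time 0:
PV = 10621.4205 * (1+0.06)^(-4)
= 10621.4205 * 0.792094
= 8413.1599


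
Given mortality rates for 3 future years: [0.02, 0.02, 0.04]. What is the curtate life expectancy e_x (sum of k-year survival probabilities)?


e_x = sum_{k=1}^{n} k_p_x
k_p_x values:
  1_p_x = 0.98
  2_p_x = 0.9604
  3_p_x = 0.921984
e_x = 2.8624


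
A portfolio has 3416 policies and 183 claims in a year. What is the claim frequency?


frequency = claims / policies
= 183 / 3416
= 0.0536


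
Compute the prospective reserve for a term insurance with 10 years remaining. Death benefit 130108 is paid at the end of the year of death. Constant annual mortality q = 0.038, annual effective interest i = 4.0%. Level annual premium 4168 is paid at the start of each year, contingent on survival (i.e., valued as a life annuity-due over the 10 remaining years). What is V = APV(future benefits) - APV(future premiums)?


v = 1/(1+i) = 0.961538
APV(future benefits) per unit = sum_{k=0}^{9} k_p_x * q * v^(k+1) = 0.263768
APV(future benefits) = 130108 * 0.263768 = 34318.2719
Life annuity-due factor ä_{x:10} = sum_{k=0}^{9} k_p_x * v^k = 7.218902
APV(future premiums) = 4168 * 7.218902 = 30088.384
V = 34318.2719 - 30088.384
= 4229.8879


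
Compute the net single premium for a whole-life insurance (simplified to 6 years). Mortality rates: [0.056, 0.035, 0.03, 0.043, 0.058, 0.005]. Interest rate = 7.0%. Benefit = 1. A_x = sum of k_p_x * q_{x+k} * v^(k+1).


v = 0.934579
Year 0: k_p_x=1.0, q=0.056, term=0.052336
Year 1: k_p_x=0.944, q=0.035, term=0.028858
Year 2: k_p_x=0.91096, q=0.03, term=0.022308
Year 3: k_p_x=0.883631, q=0.043, term=0.028987
Year 4: k_p_x=0.845635, q=0.058, term=0.03497
Year 5: k_p_x=0.796588, q=0.005, term=0.002654
A_x = 0.1701


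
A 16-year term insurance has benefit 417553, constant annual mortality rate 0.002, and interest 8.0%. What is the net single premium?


NSP = benefit * sum_{k=0}^{n-1} k_p_x * q * v^(k+1)
With constant q=0.002, v=0.925926
Sum = 0.017495
NSP = 417553 * 0.017495
= 7305.2549


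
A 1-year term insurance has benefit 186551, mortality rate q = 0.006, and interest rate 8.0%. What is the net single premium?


NSP = benefit * q * v
v = 1/(1+i) = 0.925926
NSP = 186551 * 0.006 * 0.925926
= 1036.3944


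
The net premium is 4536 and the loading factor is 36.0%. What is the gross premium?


Gross = net * (1 + loading)
= 4536 * (1 + 0.36)
= 4536 * 1.36
= 6168.96


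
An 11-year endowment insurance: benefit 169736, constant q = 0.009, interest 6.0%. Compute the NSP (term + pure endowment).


Term component = 11580.7147
Pure endowment = 11_p_x * v^11 * benefit = 0.905337 * 0.526788 * 169736 = 80950.5204
NSP = 92531.2351


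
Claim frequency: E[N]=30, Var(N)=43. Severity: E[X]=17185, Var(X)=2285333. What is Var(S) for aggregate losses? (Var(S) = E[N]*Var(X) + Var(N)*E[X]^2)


Var(S) = E[N]*Var(X) + Var(N)*E[X]^2
= 30*2285333 + 43*17185^2
= 68559990 + 12698941675
= 1.2768e+10


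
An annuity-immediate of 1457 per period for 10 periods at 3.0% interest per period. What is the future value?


FV = PMT * ((1+i)^n - 1) / i
= 1457 * ((1.03)^10 - 1) / 0.03
= 1457 * (1.343916 - 1) / 0.03
= 16702.8722


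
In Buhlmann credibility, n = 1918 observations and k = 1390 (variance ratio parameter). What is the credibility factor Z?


Z = n / (n + k)
= 1918 / (1918 + 1390)
= 1918 / 3308
= 0.5798


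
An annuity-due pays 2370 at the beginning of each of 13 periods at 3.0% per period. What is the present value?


PV_due = PMT * (1-(1+i)^(-n))/i * (1+i)
PV_immediate = 25204.8441
PV_due = 25204.8441 * 1.03
= 25960.9895


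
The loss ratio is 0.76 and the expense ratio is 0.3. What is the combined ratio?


Combined ratio = loss ratio + expense ratio
= 0.76 + 0.3
= 1.06


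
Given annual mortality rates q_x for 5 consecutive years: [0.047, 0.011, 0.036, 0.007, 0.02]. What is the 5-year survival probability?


p_k = 1 - q_k for each year
Survival = product of (1 - q_k)
= 0.953 * 0.989 * 0.964 * 0.993 * 0.98
= 0.8842


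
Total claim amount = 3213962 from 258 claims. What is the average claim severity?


severity = total / number
= 3213962 / 258
= 12457.2171


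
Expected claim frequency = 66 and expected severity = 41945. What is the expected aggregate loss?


E[S] = E[N] * E[X]
= 66 * 41945
= 2.7684e+06


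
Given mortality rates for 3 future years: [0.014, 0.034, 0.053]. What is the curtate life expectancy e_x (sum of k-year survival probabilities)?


e_x = sum_{k=1}^{n} k_p_x
k_p_x values:
  1_p_x = 0.986
  2_p_x = 0.952476
  3_p_x = 0.901995
e_x = 2.8405


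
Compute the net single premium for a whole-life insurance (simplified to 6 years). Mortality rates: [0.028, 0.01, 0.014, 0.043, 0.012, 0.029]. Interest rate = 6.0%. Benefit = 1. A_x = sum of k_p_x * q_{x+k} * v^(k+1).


v = 0.943396
Year 0: k_p_x=1.0, q=0.028, term=0.026415
Year 1: k_p_x=0.972, q=0.01, term=0.008651
Year 2: k_p_x=0.96228, q=0.014, term=0.011311
Year 3: k_p_x=0.948808, q=0.043, term=0.032316
Year 4: k_p_x=0.908009, q=0.012, term=0.008142
Year 5: k_p_x=0.897113, q=0.029, term=0.01834
A_x = 0.1052


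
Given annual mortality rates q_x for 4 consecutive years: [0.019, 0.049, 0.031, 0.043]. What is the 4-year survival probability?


p_k = 1 - q_k for each year
Survival = product of (1 - q_k)
= 0.981 * 0.951 * 0.969 * 0.957
= 0.8651


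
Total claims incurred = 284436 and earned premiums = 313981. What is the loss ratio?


Loss ratio = claims / premiums
= 284436 / 313981
= 0.9059


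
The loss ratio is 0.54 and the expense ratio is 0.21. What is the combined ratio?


Combined ratio = loss ratio + expense ratio
= 0.54 + 0.21
= 0.75


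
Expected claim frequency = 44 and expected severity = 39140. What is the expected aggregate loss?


E[S] = E[N] * E[X]
= 44 * 39140
= 1.7222e+06


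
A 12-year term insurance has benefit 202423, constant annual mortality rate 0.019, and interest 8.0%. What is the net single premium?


NSP = benefit * sum_{k=0}^{n-1} k_p_x * q * v^(k+1)
With constant q=0.019, v=0.925926
Sum = 0.131377
NSP = 202423 * 0.131377
= 26593.6337


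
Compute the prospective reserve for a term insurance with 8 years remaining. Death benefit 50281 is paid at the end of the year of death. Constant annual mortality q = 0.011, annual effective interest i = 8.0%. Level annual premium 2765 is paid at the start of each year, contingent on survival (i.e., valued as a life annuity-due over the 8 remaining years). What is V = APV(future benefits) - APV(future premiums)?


v = 1/(1+i) = 0.925926
APV(future benefits) per unit = sum_{k=0}^{7} k_p_x * q * v^(k+1) = 0.061102
APV(future benefits) = 50281 * 0.061102 = 3072.2933
Life annuity-due factor ä_{x:8} = sum_{k=0}^{7} k_p_x * v^k = 5.999152
APV(future premiums) = 2765 * 5.999152 = 16587.6541
V = 3072.2933 - 16587.6541
= -13515.3608


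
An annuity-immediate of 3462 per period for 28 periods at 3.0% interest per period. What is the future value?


FV = PMT * ((1+i)^n - 1) / i
= 3462 * ((1.03)^28 - 1) / 0.03
= 3462 * (2.287928 - 1) / 0.03
= 148626.8538


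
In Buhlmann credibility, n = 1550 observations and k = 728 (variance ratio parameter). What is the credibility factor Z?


Z = n / (n + k)
= 1550 / (1550 + 728)
= 1550 / 2278
= 0.6804


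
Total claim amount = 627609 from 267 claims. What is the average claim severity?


severity = total / number
= 627609 / 267
= 2350.5955


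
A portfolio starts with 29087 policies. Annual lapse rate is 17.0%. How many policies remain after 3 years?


remaining = initial * (1 - lapse)^years
= 29087 * (1 - 0.17)^3
= 29087 * 0.571787
= 16631.5685


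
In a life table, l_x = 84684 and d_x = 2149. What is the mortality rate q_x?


q_x = d_x / l_x
= 2149 / 84684
= 0.0254


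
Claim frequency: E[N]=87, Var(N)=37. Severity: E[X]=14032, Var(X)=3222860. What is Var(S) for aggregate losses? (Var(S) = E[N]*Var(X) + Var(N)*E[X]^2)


Var(S) = E[N]*Var(X) + Var(N)*E[X]^2
= 87*3222860 + 37*14032^2
= 280388820 + 7285189888
= 7.5656e+09


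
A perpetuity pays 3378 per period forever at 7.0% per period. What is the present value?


PV = PMT / i
= 3378 / 0.07
= 48257.1429


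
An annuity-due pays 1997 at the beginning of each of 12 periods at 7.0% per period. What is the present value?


PV_due = PMT * (1-(1+i)^(-n))/i * (1+i)
PV_immediate = 15861.5445
PV_due = 15861.5445 * 1.07
= 16971.8527


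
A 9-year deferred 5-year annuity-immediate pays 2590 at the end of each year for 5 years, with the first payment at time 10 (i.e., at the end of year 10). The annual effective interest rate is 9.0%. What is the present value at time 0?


PV at time 9 of the 5-year annuity-immediate:
a_n = 2590 * (1-(1+0.09)^(-5))/0.09 = 10074.1968
Discount back 9 years to time 0:
PV = 10074.1968 * (1+0.09)^(-9)
= 10074.1968 * 0.460428
= 4638.4401


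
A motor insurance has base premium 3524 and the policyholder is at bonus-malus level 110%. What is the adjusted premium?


adjusted = base * BM_level / 100
= 3524 * 110 / 100
= 3524 * 1.1
= 3876.4


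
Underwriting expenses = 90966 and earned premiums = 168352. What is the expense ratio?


Expense ratio = expenses / premiums
= 90966 / 168352
= 0.5403


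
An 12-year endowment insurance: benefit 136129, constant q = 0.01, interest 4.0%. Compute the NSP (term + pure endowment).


Term component = 12152.6884
Pure endowment = 12_p_x * v^12 * benefit = 0.886385 * 0.624597 * 136129 = 75365.5578
NSP = 87518.2462


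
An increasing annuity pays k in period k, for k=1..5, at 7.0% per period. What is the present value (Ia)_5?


(Ia)_n = sum_{k=1}^{n} k * v^k, v = 1/(1+i)
v = 0.934579
Sum computed term by term:
(Ia)_5 = 11.7469


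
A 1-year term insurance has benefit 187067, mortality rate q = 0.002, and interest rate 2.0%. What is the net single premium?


NSP = benefit * q * v
v = 1/(1+i) = 0.980392
NSP = 187067 * 0.002 * 0.980392
= 366.798
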